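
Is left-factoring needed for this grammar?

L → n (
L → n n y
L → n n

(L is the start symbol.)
Yes, L has productions with common prefix 'n'

Left-factoring is needed when two productions for the same non-terminal
share a common prefix on the right-hand side.

Productions for L:
  L → n (
  L → n n y
  L → n n

Found common prefix 'n' in productions for L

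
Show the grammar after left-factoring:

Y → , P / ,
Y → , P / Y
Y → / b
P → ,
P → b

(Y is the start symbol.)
Left-factoring transforms A → αβ₁ | αβ₂ into A → αA' and A' → β₁ | β₂
(α is the longest common prefix among the alternatives). Repeat until
no nonterminal has two alternatives with a common prefix.

Round 1: Y has alternatives sharing prefix ', P /'. Introduce Y': Y → , P / Y'
  Add: Y' → ,
  Add: Y' → Y

No remaining common prefixes — done.

Resulting grammar:
Y → , P / Y'
Y' → ,
Y' → Y
Y → / b
P → ,
P → b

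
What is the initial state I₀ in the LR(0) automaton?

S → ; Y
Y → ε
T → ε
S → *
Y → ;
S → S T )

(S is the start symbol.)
First, augment the grammar with S' → S
I₀ = CLOSURE({ [S' → . S] }):
  [S' → . S] has the dot before S: add [S → . ; Y], [S → . *], [S → . S T )]
No further items can be added.

I₀ = { [S → . *], [S → . ; Y], [S → . S T )], [S' → . S] }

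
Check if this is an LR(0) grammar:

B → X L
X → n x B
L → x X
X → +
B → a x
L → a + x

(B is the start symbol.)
Augment with B' → B and build the canonical LR(0) collection (I0 = CLOSURE({[B' → . B]}), then GOTO on every symbol after a dot until no new states appear). It has 15 states:
  I0: { [B → . X L], [B → . a x], [B' → . B], [X → . +], [X → . n x B] }  — shift
  I1: { [X → + .] }  — reduce
  I2: { [B' → B .] }  — accept
  I3: { [B → X . L], [L → . a + x], [L → . x X] }  — shift
  I4: { [B → a . x] }  — shift
  I5: { [X → n . x B] }  — shift
  I6: { [B → . X L], [B → . a x], [X → . +], [X → . n x B], [X → n x . B] }  — shift
  I7: { [X → n x B .] }  — reduce
  I8: { [B → a x .] }  — reduce
  I9: { [B → X L .] }  — reduce
  I10: { [L → a . + x] }  — shift
  I11: { [L → x . X], [X → . +], [X → . n x B] }  — shift
  I12: { [L → x X .] }  — reduce
  I13: { [L → a + . x] }  — shift
  I14: { [L → a + x .] }  — reduce

Every state is either a pure shift/goto state or contains exactly one complete item and nothing to shift — no conflicts. The grammar is LR(0).

Answer: Yes, the grammar is LR(0)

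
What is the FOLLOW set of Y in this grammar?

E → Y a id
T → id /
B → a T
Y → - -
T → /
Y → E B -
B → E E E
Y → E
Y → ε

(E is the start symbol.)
{ 'a' }

In E → Y a id: Y is followed by a id, add FIRST(a id) \ {ε} = { 'a' }

Taking the union: FOLLOW(Y) = { 'a' }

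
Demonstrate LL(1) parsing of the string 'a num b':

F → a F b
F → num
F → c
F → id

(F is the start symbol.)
LL(1) parsing maintains a stack (initially the start symbol over $) and the input. At each step: if the stack top is a terminal, match it against the current input token; if it is a non-terminal N, replace it with the RHS of M[N, lookahead] (the unique production whose predict set contains the lookahead).

Stack is shown with the top on the left.

Stack    Input      Action
--------------------------
F $      a num b $  output F → a F b
a F b $  a num b $  match 'a'
F b $    num b $    output F → num
num b $  num b $    match 'num'
b $      b $        match 'b'
$        $          accept

The string is accepted.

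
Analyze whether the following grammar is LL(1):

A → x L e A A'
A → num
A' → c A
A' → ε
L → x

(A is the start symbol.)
No. Predict set conflict for A': { 'c' }

A grammar is LL(1) if for each non-terminal N with multiple productions, the predict sets of those productions are pairwise disjoint, where PREDICT(N → α) = (FIRST(α) \ {ε}) ∪ (FOLLOW(N) if α ⇒* ε).

Relevant sets:
  FOLLOW(A') = { $, 'c' }

For A:
  PREDICT(A → x L e A A') = { 'x' }
  PREDICT(A → num) = { 'num' }
For A':
  PREDICT(A' → c A) = { 'c' }
  PREDICT(A' → ε) = { $, 'c' }
L has a single production, so nothing to check there.

Conflict found: Predict set conflict for A': { 'c' }
The grammar is NOT LL(1).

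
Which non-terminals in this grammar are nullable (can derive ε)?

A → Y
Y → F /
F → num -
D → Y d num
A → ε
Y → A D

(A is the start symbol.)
ε-productions: A → ε
So A is immediately nullable.
No further non-terminal can be added: every production for the remaining non-terminals contains a terminal or a non-nullable non-terminal.
Nullable = { 'A' }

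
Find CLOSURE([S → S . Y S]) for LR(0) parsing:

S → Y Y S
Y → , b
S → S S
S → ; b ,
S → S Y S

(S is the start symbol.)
To compute CLOSURE, for each item [A → α.Bβ] where B is a non-terminal, add [B → .γ] for all productions B → γ; repeat for the newly added items until nothing changes.

Start with: [S → S . Y S]
  [S → S . Y S] has the dot before Y: add [Y → . , b]
No further items can be added.

CLOSURE = { [S → S . Y S], [Y → . , b] }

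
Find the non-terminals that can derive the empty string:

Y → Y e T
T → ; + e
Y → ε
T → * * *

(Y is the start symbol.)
A non-terminal is nullable if it can derive ε (the empty string): either it has an ε-production, or it has a production whose right-hand side consists entirely of nullable non-terminals.

ε-productions: Y → ε
So Y is immediately nullable.
No further non-terminal can be added: every production for the remaining non-terminals contains a terminal or a non-nullable non-terminal.
Nullable = { 'Y' }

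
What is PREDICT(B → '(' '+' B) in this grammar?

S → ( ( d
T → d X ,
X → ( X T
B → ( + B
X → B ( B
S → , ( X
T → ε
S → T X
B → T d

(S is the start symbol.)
PREDICT(B → '(' '+' B) = (FIRST(RHS) \ {ε}) ∪ (FOLLOW(B) if ε ∈ FIRST(RHS), i.e. RHS ⇒* ε)
FIRST('(' '+' B) = { '(' }
ε ∉ FIRST('(' '+' B), so FOLLOW(B) is not added.
PREDICT(B → '(' '+' B) = { '(' }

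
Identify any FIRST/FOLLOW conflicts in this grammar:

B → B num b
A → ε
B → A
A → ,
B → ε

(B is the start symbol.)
A FIRST/FOLLOW conflict occurs when a non-terminal N has a nullable alternative N → β (β ⇒* ε) and another alternative N → α with FIRST(α) ∩ FOLLOW(N) ≠ ∅: on such a lookahead the parser cannot decide between expanding α and letting N vanish via β.

Nullable non-terminals: A, B.
FIRST sets used below: FIRST(B) = { ',', 'num', ε }, FIRST(A) = { ',', ε }

A: nullable alternative(s) A → ε; FOLLOW(A) = { $, 'num' }
  A → ε: FIRST \ {ε} = { } — this is the only nullable alternative, skip
  A → ,: FIRST \ {ε} = { ',' } — disjoint from FOLLOW(A)

B: nullable alternative(s) B → A, B → ε; FOLLOW(B) = { $, 'num' }
  B → B num b: FIRST \ {ε} = { ',', 'num' } — overlaps FOLLOW(B) on { 'num' }: CONFLICT
  B → A: FIRST \ {ε} = { ',' } — disjoint from FOLLOW(B)
  B → ε: FIRST \ {ε} = { } — disjoint from FOLLOW(B)

So the grammar has 1 FIRST/FOLLOW conflict (marked CONFLICT above).

Answer: Yes. B → B num b with FOLLOW(B) on { 'num' }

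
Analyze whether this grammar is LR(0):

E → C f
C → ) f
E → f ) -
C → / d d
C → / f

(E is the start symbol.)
A grammar is LR(0) if no state in the canonical LR(0) collection has:
  - both a shift item (dot before a terminal) and a complete item (shift-reduce conflict), or
  - two or more complete items (reduce-reduce conflict; the accept item [E' → E .] counts as a complete item here).

Augment with E' → E and build the canonical LR(0) collection (I0 = CLOSURE({[E' → . E]}), then GOTO on every symbol after a dot until no new states appear). It has 13 states:
  I0: { [C → . ) f], [C → . / d d], [C → . / f], [E → . C f], [E → . f ) -], [E' → . E] }  — shift
  I1: { [C → ) . f] }  — shift
  I2: { [C → / . d d], [C → / . f] }  — shift
  I3: { [E → C . f] }  — shift
  I4: { [E' → E .] }  — accept
  I5: { [E → f . ) -] }  — shift
  I6: { [E → f ) . -] }  — shift
  I7: { [E → f ) - .] }  — reduce
  I8: { [E → C f .] }  — reduce
  I9: { [C → / d . d] }  — shift
  I10: { [C → / f .] }  — reduce
  I11: { [C → / d d .] }  — reduce
  I12: { [C → ) f .] }  — reduce

Every state is either a pure shift/goto state or contains exactly one complete item and nothing to shift — no conflicts. The grammar is LR(0).

Answer: Yes, the grammar is LR(0)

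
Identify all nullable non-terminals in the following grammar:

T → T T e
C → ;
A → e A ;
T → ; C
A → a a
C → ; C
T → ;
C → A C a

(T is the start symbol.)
None

There are no ε-productions, so no non-terminal can derive ε.
No non-terminals are nullable.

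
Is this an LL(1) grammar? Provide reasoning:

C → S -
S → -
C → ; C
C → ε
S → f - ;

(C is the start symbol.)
Relevant sets:
  FIRST(S) = { '-', 'f' }
  FOLLOW(C) = { $ }

For C:
  PREDICT(C → S '-') = { '-', 'f' }
  PREDICT(C → ';' C) = { ';' }
  PREDICT(C → ε) = { $ }
For S:
  PREDICT(S → '-') = { '-' }
  PREDICT(S → f '-' ';') = { 'f' }

All predict sets are disjoint. The grammar IS LL(1).

Answer: Yes, the grammar is LL(1).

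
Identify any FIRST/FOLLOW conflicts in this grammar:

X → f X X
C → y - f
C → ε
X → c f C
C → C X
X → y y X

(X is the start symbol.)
Yes. C → y '-' f with FOLLOW(C) on { 'y' }; C → C X with FOLLOW(C) on { 'c', 'f', 'y' }

A FIRST/FOLLOW conflict occurs when a non-terminal N has a nullable alternative N → β (β ⇒* ε) and another alternative N → α with FIRST(α) ∩ FOLLOW(N) ≠ ∅: on such a lookahead the parser cannot decide between expanding α and letting N vanish via β.

Nullable non-terminals: C.
FIRST sets used below: FIRST(C) = { 'c', 'f', 'y', ε }, FIRST(X) = { 'c', 'f', 'y' }

C: nullable alternative(s) C → ε; FOLLOW(C) = { $, 'c', 'f', 'y' }
  C → y - f: FIRST \ {ε} = { 'y' } — overlaps FOLLOW(C) on { 'y' }: CONFLICT
  C → ε: FIRST \ {ε} = { } — this is the only nullable alternative, skip
  C → C X: FIRST \ {ε} = { 'c', 'f', 'y' } — overlaps FOLLOW(C) on { 'c', 'f', 'y' }: CONFLICT

X has no nullable alternative, so no FIRST/FOLLOW check is needed there.

So the grammar has 2 FIRST/FOLLOW conflicts (marked CONFLICT above).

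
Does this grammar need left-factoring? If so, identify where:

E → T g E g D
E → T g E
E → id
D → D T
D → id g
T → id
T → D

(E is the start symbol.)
Yes, E has productions with common prefix 'T g E'

Left-factoring is needed when two productions for the same non-terminal
share a common prefix on the right-hand side.

Productions for E:
  E → T g E g D
  E → T g E
  E → id
Productions for D:
  D → D T
  D → id g
Productions for T:
  T → id
  T → D

Found common prefix 'T g E' in productions for E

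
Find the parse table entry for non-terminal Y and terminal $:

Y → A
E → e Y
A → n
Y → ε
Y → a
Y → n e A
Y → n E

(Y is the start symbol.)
To find M[Y, $], we find productions for Y where $ is in the predict set (PREDICT(N → α) = (FIRST(α) \ {ε}) ∪ (FOLLOW(N) if α ⇒* ε)).

Relevant sets:
  FIRST(A) = { 'n' }
  FOLLOW(Y) = { $ }

Y → A: PREDICT = { 'n' }
Y → ε: PREDICT = { $ }
  $ is in predict set, so this production goes in M[Y, $]
Y → a: PREDICT = { 'a' }
Y → n e A: PREDICT = { 'n' }
Y → n E: PREDICT = { 'n' }

M[Y, $] = Y → ε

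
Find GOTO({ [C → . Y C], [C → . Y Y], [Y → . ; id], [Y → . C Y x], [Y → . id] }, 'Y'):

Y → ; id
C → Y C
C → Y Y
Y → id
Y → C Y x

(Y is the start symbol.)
GOTO(I, 'Y') = CLOSURE({ [A → αX.β] : [A → α.Xβ] ∈ I, X = 'Y' })

Items with dot before 'Y', with the dot advanced:
  [C → . Y C] → [C → Y . C]
  [C → . Y Y] → [C → Y . Y]
Closure of the advanced items:
  [C → Y . C] has the dot before C: add [C → . Y C], [C → . Y Y]
  [C → Y . Y] has the dot before Y: add [Y → . ; id], [Y → . id], [Y → . C Y x]

GOTO = { [C → . Y C], [C → . Y Y], [C → Y . C], [C → Y . Y], [Y → . ; id], [Y → . C Y x], [Y → . id] }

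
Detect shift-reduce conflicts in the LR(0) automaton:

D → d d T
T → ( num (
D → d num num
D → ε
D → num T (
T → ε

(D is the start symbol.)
Yes — I0: [D → .] vs [D → . d d T]; I3: [T → .] vs [T → . ( num (]; I9: [T → .] vs [T → . ( num (]

Augment with D' → D and build the canonical LR(0) collection (I0 = CLOSURE({[D' → . D]}), then GOTO on every symbol after a dot until no new states appear). It has 13 states:
  I0: { [D → . d d T], [D → . d num num], [D → . num T (], [D → .], [D' → . D] }  — shift, reduce
  I1: { [D' → D .] }  — accept
  I2: { [D → d . d T], [D → d . num num] }  — shift
  I3: { [D → num . T (], [T → . ( num (], [T → .] }  — shift, reduce
  I4: { [T → ( . num (] }  — shift
  I5: { [D → num T . (] }  — shift
  I6: { [D → num T ( .] }  — reduce
  I7: { [T → ( num . (] }  — shift
  I8: { [T → ( num ( .] }  — reduce
  I9: { [D → d d . T], [T → . ( num (], [T → .] }  — shift, reduce
  I10: { [D → d num . num] }  — shift
  I11: { [D → d num num .] }  — reduce
  I12: { [D → d d T .] }  — reduce

I0 contains reduce item [D → .] and shift items [D → . d d T], [D → . d num num], [D → . num T (] — shift-reduce conflict.
I3 contains reduce item [T → .] and shift item [T → . ( num (] — shift-reduce conflict.
I9 contains reduce item [T → .] and shift item [T → . ( num (] — shift-reduce conflict.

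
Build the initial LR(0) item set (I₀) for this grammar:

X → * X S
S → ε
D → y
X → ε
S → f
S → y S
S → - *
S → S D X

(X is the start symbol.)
First, augment the grammar with X' → X
I₀ = CLOSURE({ [X' → . X] }):
  [X' → . X] has the dot before X: add [X → . * X S], [X → .]
No further items can be added.

I₀ = { [X → . * X S], [X → .], [X' → . X] }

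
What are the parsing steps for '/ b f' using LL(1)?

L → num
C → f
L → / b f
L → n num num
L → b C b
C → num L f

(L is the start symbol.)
Stack is shown with the top on the left.

Stack    Input    Action
------------------------
L $      / b f $  output L → / b f
/ b f $  / b f $  match '/'
b f $    b f $    match 'b'
f $      f $      match 'f'
$        $        accept

The string is accepted.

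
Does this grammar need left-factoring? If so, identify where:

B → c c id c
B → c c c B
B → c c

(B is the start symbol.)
Left-factoring is needed when two productions for the same non-terminal
share a common prefix on the right-hand side.

Productions for B:
  B → c c id c
  B → c c c B
  B → c c

Found common prefix 'c c' in productions for B

Answer: Yes, B has productions with common prefix 'c c'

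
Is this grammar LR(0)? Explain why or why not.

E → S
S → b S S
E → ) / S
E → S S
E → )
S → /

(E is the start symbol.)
No. Shift-reduce conflict between [E → ) .] and [E → ) . / S]

Augment with E' → E and build the canonical LR(0) collection (I0 = CLOSURE({[E' → . E]}), then GOTO on every symbol after a dot until no new states appear). It has 11 states:
  I0: { [E → . ) / S], [E → . )], [E → . S S], [E → . S], [E' → . E], [S → . /], [S → . b S S] }  — shift
  I1: { [E → ) . / S], [E → ) .] }  — shift, reduce
  I2: { [S → / .] }  — reduce
  I3: { [E' → E .] }  — accept
  I4: { [E → S . S], [E → S .], [S → . /], [S → . b S S] }  — shift, reduce
  I5: { [S → . /], [S → . b S S], [S → b . S S] }  — shift
  I6: { [S → . /], [S → . b S S], [S → b S . S] }  — shift
  I7: { [S → b S S .] }  — reduce
  I8: { [E → S S .] }  — reduce
  I9: { [E → ) / . S], [S → . /], [S → . b S S] }  — shift
  I10: { [E → ) / S .] }  — reduce

Conflict in state I1:
  Shift-reduce conflict between [E → ) .] and [E → ) . / S]
So the grammar is NOT LR(0).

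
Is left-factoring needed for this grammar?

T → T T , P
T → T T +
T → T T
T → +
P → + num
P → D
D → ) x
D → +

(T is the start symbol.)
Left-factoring is needed when two productions for the same non-terminal
share a common prefix on the right-hand side.

Productions for T:
  T → T T , P
  T → T T +
  T → T T
  T → +
Productions for P:
  P → + num
  P → D
Productions for D:
  D → ) x
  D → +

Found common prefix 'T T' in productions for T

Answer: Yes, T has productions with common prefix 'T T'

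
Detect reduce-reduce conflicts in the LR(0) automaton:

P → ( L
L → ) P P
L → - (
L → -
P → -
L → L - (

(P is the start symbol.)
A reduce-reduce conflict occurs when an LR(0) state has two complete items [A → α .] and [B → β .] — both call for a reduction, and with no lookahead the parser cannot choose between them.

Augment with P' → P and build the canonical LR(0) collection (I0 = CLOSURE({[P' → . P]}), then GOTO on every symbol after a dot until no new states appear). It has 12 states:
  I0: { [P → . ( L], [P → . -], [P' → . P] }  — shift
  I1: { [L → . ) P P], [L → . - (], [L → . -], [L → . L - (], [P → ( . L] }  — shift
  I2: { [P → - .] }  — reduce
  I3: { [P' → P .] }  — accept
  I4: { [L → ) . P P], [P → . ( L], [P → . -] }  — shift
  I5: { [L → - . (], [L → - .] }  — shift, reduce
  I6: { [L → L . - (], [P → ( L .] }  — shift, reduce
  I7: { [L → L - . (] }  — shift
  I8: { [L → L - ( .] }  — reduce
  I9: { [L → - ( .] }  — reduce
  I10: { [L → ) P . P], [P → . ( L], [P → . -] }  — shift
  I11: { [L → ) P P .] }  — reduce

No state contains more than one complete item.

Answer: No reduce-reduce conflicts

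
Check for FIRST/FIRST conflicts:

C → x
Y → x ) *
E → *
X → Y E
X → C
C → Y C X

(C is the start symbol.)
Yes. C → x / C → Y C X on { 'x' }; X → Y E / X → C on { 'x' }

FIRST sets of the non-terminals at (or reachable through a nullable prefix from) the front of some alternative:
  FIRST(Y) = { 'x' }
  FIRST(C) = { 'x' }

Productions for C:
  C → x: FIRST = { 'x' }
  C → Y C X: FIRST = { 'x' }
Productions for X:
  X → Y E: FIRST = { 'x' }
  X → C: FIRST = { 'x' }
Y, E have only one production, so no FIRST/FIRST conflict is possible there.

Conflict for C: C → x and C → Y C X
  Overlap: { 'x' }
Conflict for X: X → Y E and X → C
  Overlap: { 'x' }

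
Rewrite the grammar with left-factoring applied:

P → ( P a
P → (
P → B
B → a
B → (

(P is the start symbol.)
P → ( P'
P' → P a
P' → ε
P → B
B → a
B → (

Left-factoring transforms A → αβ₁ | αβ₂ into A → αA' and A' → β₁ | β₂
(α is the longest common prefix among the alternatives). Repeat until
no nonterminal has two alternatives with a common prefix.

Round 1: P has alternatives sharing prefix '('. Introduce P': P → ( P'
  Add: P' → P a
  Add: P' → ε

No remaining common prefixes — done.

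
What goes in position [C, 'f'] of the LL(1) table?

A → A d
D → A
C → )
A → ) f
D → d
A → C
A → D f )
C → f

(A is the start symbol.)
C → f

To find M[C, 'f'], we find productions for C where 'f' is in the predict set (PREDICT(N → α) = (FIRST(α) \ {ε}) ∪ (FOLLOW(N) if α ⇒* ε)).

C → ): PREDICT = { ')' }
C → f: PREDICT = { 'f' }
  'f' is in predict set, so this production goes in M[C, 'f']

M[C, 'f'] = C → f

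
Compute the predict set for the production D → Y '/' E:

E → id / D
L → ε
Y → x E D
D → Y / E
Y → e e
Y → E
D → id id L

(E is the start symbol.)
{ 'e', 'id', 'x' }

PREDICT(D → Y '/' E) = (FIRST(RHS) \ {ε}) ∪ (FOLLOW(D) if ε ∈ FIRST(RHS), i.e. RHS ⇒* ε)
FIRST(Y) = { 'e', 'id', 'x' }
FIRST(Y '/' E) = { 'e', 'id', 'x' }
ε ∉ FIRST(Y '/' E), so FOLLOW(D) is not added.
PREDICT(D → Y '/' E) = { 'e', 'id', 'x' }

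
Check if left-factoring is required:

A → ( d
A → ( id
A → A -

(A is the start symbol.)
Yes, A has productions with common prefix '('

Left-factoring is needed when two productions for the same non-terminal
share a common prefix on the right-hand side.

Productions for A:
  A → ( d
  A → ( id
  A → A -

Found common prefix '(' in productions for A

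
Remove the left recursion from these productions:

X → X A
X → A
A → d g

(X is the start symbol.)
X → A X'
X' → A X'
X' → ε
A → d g

X is directly left-recursive. The standard transformation for
  A → A α₁ | ... | A α_m | β₁ | ... | β_n
is
  A  → β₁ A' | ... | β_n A'
  A' → α₁ A' | ... | α_m A' | ε

X → A becomes X → A X'
X → X A becomes X' → A X'
Add X' → ε

Productions for other non-terminals are unchanged:
  A → d g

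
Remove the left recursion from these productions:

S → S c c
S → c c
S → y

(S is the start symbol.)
S → c c S'
S → y S'
S' → c c S'
S' → ε

S is directly left-recursive. The standard transformation for
  A → A α₁ | ... | A α_m | β₁ | ... | β_n
is
  A  → β₁ A' | ... | β_n A'
  A' → α₁ A' | ... | α_m A' | ε

S → c c becomes S → c c S'
S → y becomes S → y S'
S → S c c becomes S' → c c S'
Add S' → ε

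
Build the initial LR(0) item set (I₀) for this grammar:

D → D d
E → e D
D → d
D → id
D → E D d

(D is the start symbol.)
{ [D → . D d], [D → . E D d], [D → . d], [D → . id], [D' → . D], [E → . e D] }

First, augment the grammar with D' → D
I₀ = CLOSURE({ [D' → . D] }):
  [D' → . D] has the dot before D: add [D → . D d], [D → . d], [D → . id], [D → . E D d]
  [D → . E D d] has the dot before E: add [E → . e D]
No further items can be added.

I₀ = { [D → . D d], [D → . E D d], [D → . d], [D → . id], [D' → . D], [E → . e D] }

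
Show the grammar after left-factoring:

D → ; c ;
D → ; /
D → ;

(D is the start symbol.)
D → ; D'
D' → c ;
D' → /
D' → ε

Left-factoring transforms A → αβ₁ | αβ₂ into A → αA' and A' → β₁ | β₂
(α is the longest common prefix among the alternatives). Repeat until
no nonterminal has two alternatives with a common prefix.

Round 1: D has alternatives sharing prefix ';'. Introduce D': D → ; D'
  Add: D' → c ;
  Add: D' → /
  Add: D' → ε

No remaining common prefixes — done.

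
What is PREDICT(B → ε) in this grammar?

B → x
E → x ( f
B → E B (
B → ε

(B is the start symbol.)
PREDICT(B → ε) = (FIRST(RHS) \ {ε}) ∪ (FOLLOW(B) if ε ∈ FIRST(RHS), i.e. RHS ⇒* ε)
The right-hand side is ε (FIRST(ε) = { ε }), so the predict set is FOLLOW(B) = { $, '(' }
PREDICT(B → ε) = { $, '(' }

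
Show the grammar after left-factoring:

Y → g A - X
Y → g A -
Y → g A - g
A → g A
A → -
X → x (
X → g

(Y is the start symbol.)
Y → g A - Y'
Y' → X
Y' → ε
Y' → g
A → g A
A → -
X → x (
X → g

Left-factoring transforms A → αβ₁ | αβ₂ into A → αA' and A' → β₁ | β₂
(α is the longest common prefix among the alternatives). Repeat until
no nonterminal has two alternatives with a common prefix.

Round 1: Y has alternatives sharing prefix 'g A -'. Introduce Y': Y → g A - Y'
  Add: Y' → X
  Add: Y' → ε
  Add: Y' → g

No remaining common prefixes — done.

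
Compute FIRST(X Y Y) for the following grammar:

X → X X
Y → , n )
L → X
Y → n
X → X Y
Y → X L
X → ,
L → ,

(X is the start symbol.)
{ ',' }

FIRST sets of the non-terminals involved (from the grammar, by fixed-point iteration):
  FIRST(X) = { ',' }

To compute FIRST(X Y Y), process the symbols left to right:
Symbol X is a non-terminal. Add FIRST(X) \ {ε} = { ',' }
X is not nullable (ε ∉ FIRST(X)), so stop here.
FIRST(X Y Y) = { ',' }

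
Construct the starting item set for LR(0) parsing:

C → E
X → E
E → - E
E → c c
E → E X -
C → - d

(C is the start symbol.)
{ [C → . - d], [C → . E], [C' → . C], [E → . - E], [E → . E X -], [E → . c c] }

First, augment the grammar with C' → C
I₀ = CLOSURE({ [C' → . C] }):
  [C' → . C] has the dot before C: add [C → . E], [C → . - d]
  [C → . E] has the dot before E: add [E → . - E], [E → . c c], [E → . E X -]
No further items can be added.

I₀ = { [C → . - d], [C → . E], [C' → . C], [E → . - E], [E → . E X -], [E → . c c] }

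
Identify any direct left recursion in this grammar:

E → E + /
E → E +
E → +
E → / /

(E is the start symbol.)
Direct left recursion occurs when N → N α for some non-terminal N (the right-hand side begins with the left-hand side itself).

E → E + /: LEFT RECURSIVE (starts with E)
E → E +: LEFT RECURSIVE (starts with E)
E → +: starts with '+'
E → / /: starts with '/'

The grammar has direct left recursion on: E.

Answer: Yes, E is left-recursive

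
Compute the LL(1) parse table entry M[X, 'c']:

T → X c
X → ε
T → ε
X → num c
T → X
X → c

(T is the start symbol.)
X → ε, X → c

To find M[X, 'c'], we find productions for X where 'c' is in the predict set (PREDICT(N → α) = (FIRST(α) \ {ε}) ∪ (FOLLOW(N) if α ⇒* ε)).

Relevant sets:
  FOLLOW(X) = { $, 'c' }

X → ε: PREDICT = { $, 'c' }
  'c' is in predict set, so this production goes in M[X, 'c']
X → num c: PREDICT = { 'num' }
X → c: PREDICT = { 'c' }
  'c' is in predict set, so this production goes in M[X, 'c']

M[X, 'c'] = X → ε, X → c  (a multiply-defined cell — the grammar is not LL(1))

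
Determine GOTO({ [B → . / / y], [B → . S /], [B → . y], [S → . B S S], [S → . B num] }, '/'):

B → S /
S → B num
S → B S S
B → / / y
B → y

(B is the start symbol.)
GOTO(I, '/') = CLOSURE({ [A → αX.β] : [A → α.Xβ] ∈ I, X = '/' })

Items with dot before '/', with the dot advanced:
  [B → . / / y] → [B → / . / y]
Closure adds nothing (no advanced item has the dot before a non-terminal).

GOTO = { [B → / . / y] }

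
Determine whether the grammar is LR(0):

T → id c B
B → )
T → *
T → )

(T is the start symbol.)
A grammar is LR(0) if no state in the canonical LR(0) collection has:
  - both a shift item (dot before a terminal) and a complete item (shift-reduce conflict), or
  - two or more complete items (reduce-reduce conflict; the accept item [T' → T .] counts as a complete item here).

Augment with T' → T and build the canonical LR(0) collection (I0 = CLOSURE({[T' → . T]}), then GOTO on every symbol after a dot until no new states appear). It has 8 states:
  I0: { [T → . )], [T → . *], [T → . id c B], [T' → . T] }  — shift
  I1: { [T → ) .] }  — reduce
  I2: { [T → * .] }  — reduce
  I3: { [T' → T .] }  — accept
  I4: { [T → id . c B] }  — shift
  I5: { [B → . )], [T → id c . B] }  — shift
  I6: { [B → ) .] }  — reduce
  I7: { [T → id c B .] }  — reduce

Every state is either a pure shift/goto state or contains exactly one complete item and nothing to shift — no conflicts. The grammar is LR(0).

Answer: Yes, the grammar is LR(0)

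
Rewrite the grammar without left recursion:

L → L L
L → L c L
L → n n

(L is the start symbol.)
L is directly left-recursive. The standard transformation for
  A → A α₁ | ... | A α_m | β₁ | ... | β_n
is
  A  → β₁ A' | ... | β_n A'
  A' → α₁ A' | ... | α_m A' | ε

L → n n becomes L → n n L'
L → L L becomes L' → L L'
L → L c L becomes L' → c L L'
Add L' → ε

Resulting grammar:
L → n n L'
L' → L L'
L' → c L L'
L' → ε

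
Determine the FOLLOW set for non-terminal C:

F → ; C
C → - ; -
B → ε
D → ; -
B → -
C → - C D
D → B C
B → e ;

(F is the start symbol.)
To compute FOLLOW(C), find every occurrence of C on a right-hand side N → α C β: add FIRST(β) \ {ε}, and if β is empty or nullable also add FOLLOW(N). Iterate to a fixed point.

In F → ; C: C is at the end, add FOLLOW(F)
In C → - C D: C is followed by D, add FIRST(D) \ {ε} = { '-', ';', 'e' }
In D → B C: C is at the end, add FOLLOW(D)

The FOLLOW sets referred to above (computed the same way, to a fixed point):
  FOLLOW(F) = { $ }
  FOLLOW(D) = { $, '-', ';', 'e' }

Taking the union: FOLLOW(C) = { $, '-', ';', 'e' }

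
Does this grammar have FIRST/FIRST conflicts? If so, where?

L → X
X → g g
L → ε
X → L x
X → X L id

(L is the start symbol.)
Yes. X → g g / X → L x on { 'g' }; X → g g / X → X L id on { 'g' }; X → L x / X → X L id on { 'g', 'x' }

FIRST sets of the non-terminals at (or reachable through a nullable prefix from) the front of some alternative:
  FIRST(X) = { 'g', 'x' }
  FIRST(L) = { 'g', 'x', ε }

Productions for L:
  L → X: FIRST = { 'g', 'x' }
  L → ε: FIRST = { ε }
Productions for X:
  X → g g: FIRST = { 'g' }
  X → L x: FIRST = { 'g', 'x' }
  X → X L id: FIRST = { 'g', 'x' }

Conflict for X: X → g g and X → L x
  Overlap: { 'g' }
Conflict for X: X → g g and X → X L id
  Overlap: { 'g' }
Conflict for X: X → L x and X → X L id
  Overlap: { 'g', 'x' }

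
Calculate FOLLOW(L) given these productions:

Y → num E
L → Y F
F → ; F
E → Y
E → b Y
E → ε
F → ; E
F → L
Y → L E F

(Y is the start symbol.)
{ $, ';', 'b', 'num' }

In F → L: L is at the end, add FOLLOW(F)
In Y → L E F: L is followed by E F, add FIRST(E F) \ {ε} = { ';', 'b', 'num' }

The FOLLOW sets referred to above (computed the same way, to a fixed point):
  FOLLOW(F) = { $, ';', 'b', 'num' }

Taking the union: FOLLOW(L) = { $, ';', 'b', 'num' }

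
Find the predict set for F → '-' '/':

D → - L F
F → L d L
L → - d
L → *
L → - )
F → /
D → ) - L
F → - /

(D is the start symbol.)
PREDICT(F → '-' '/') = (FIRST(RHS) \ {ε}) ∪ (FOLLOW(F) if ε ∈ FIRST(RHS), i.e. RHS ⇒* ε)
FIRST('-' '/') = { '-' }
ε ∉ FIRST('-' '/'), so FOLLOW(F) is not added.
PREDICT(F → '-' '/') = { '-' }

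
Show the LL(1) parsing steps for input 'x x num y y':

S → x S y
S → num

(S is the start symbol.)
Stack is shown with the top on the left.

Stack      Input          Action
--------------------------------
S $        x x num y y $  output S → x S y
x S y $    x x num y y $  match 'x'
S y $      x num y y $    output S → x S y
x S y y $  x num y y $    match 'x'
S y y $    num y y $      output S → num
num y y $  num y y $      match 'num'
y y $      y y $          match 'y'
y $        y $            match 'y'
$          $              accept

The string is accepted.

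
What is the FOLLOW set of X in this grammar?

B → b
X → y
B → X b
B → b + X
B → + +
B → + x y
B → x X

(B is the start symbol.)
In B → X b: X is followed by b, add FIRST(b) \ {ε} = { 'b' }
In B → b + X: X is at the end, add FOLLOW(B)
In B → x X: X is at the end, add FOLLOW(B)

The FOLLOW sets referred to above (computed the same way, to a fixed point):
  FOLLOW(B) = { $ }

Taking the union: FOLLOW(X) = { $, 'b' }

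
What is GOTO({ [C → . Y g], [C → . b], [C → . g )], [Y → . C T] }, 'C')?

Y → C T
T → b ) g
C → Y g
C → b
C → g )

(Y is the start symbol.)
{ [T → . b ) g], [Y → C . T] }

GOTO(I, 'C') = CLOSURE({ [A → αX.β] : [A → α.Xβ] ∈ I, X = 'C' })

Items with dot before 'C', with the dot advanced:
  [Y → . C T] → [Y → C . T]
Closure of the advanced items:
  [Y → C . T] has the dot before T: add [T → . b ) g]

GOTO = { [T → . b ) g], [Y → C . T] }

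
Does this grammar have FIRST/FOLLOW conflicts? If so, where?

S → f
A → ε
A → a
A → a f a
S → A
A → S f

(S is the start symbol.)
Yes. S → f with FOLLOW(S) on { 'f' }; A → S f with FOLLOW(A) on { 'f' }

Nullable non-terminals: A, S.
FIRST sets used below: FIRST(S) = { 'a', 'f', ε }, FIRST(A) = { 'a', 'f', ε }

A: nullable alternative(s) A → ε; FOLLOW(A) = { $, 'f' }
  A → ε: FIRST \ {ε} = { } — this is the only nullable alternative, skip
  A → a: FIRST \ {ε} = { 'a' } — disjoint from FOLLOW(A)
  A → a f a: FIRST \ {ε} = { 'a' } — disjoint from FOLLOW(A)
  A → S f: FIRST \ {ε} = { 'a', 'f' } — overlaps FOLLOW(A) on { 'f' }: CONFLICT

S: nullable alternative(s) S → A; FOLLOW(S) = { $, 'f' }
  S → f: FIRST \ {ε} = { 'f' } — overlaps FOLLOW(S) on { 'f' }: CONFLICT
  S → A: FIRST \ {ε} = { 'a', 'f' } — this is the only nullable alternative, skip

So the grammar has 2 FIRST/FOLLOW conflicts (marked CONFLICT above).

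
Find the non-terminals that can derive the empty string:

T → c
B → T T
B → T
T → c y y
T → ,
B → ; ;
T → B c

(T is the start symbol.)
A non-terminal is nullable if it can derive ε (the empty string): either it has an ε-production, or it has a production whose right-hand side consists entirely of nullable non-terminals.

There are no ε-productions, so no non-terminal can derive ε.
No non-terminals are nullable.

Answer: None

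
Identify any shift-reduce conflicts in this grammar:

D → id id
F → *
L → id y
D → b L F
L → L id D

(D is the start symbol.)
A shift-reduce conflict occurs when an LR(0) state has both:
  - a complete (reduce) item [A → α .] (dot at the end), and
  - a shift item [B → β . c γ] (dot before a terminal).

Augment with D' → D and build the canonical LR(0) collection (I0 = CLOSURE({[D' → . D]}), then GOTO on every symbol after a dot until no new states appear). It has 12 states:
  I0: { [D → . b L F], [D → . id id], [D' → . D] }  — shift
  I1: { [D' → D .] }  — accept
  I2: { [D → b . L F], [L → . L id D], [L → . id y] }  — shift
  I3: { [D → id . id] }  — shift
  I4: { [D → id id .] }  — reduce
  I5: { [D → b L . F], [F → . *], [L → L . id D] }  — shift
  I6: { [L → id . y] }  — shift
  I7: { [L → id y .] }  — reduce
  I8: { [F → * .] }  — reduce
  I9: { [D → b L F .] }  — reduce
  I10: { [D → . b L F], [D → . id id], [L → L id . D] }  — shift
  I11: { [L → L id D .] }  — reduce

No state contains both a complete item and a shift item.

Answer: No shift-reduce conflicts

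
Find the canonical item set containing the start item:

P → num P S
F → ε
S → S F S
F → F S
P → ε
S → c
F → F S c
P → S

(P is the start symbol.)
First, augment the grammar with P' → P
I₀ = CLOSURE({ [P' → . P] }):
  [P' → . P] has the dot before P: add [P → . num P S], [P → .], [P → . S]
  [P → . S] has the dot before S: add [S → . S F S], [S → . c]
No further items can be added.

I₀ = { [P → . S], [P → . num P S], [P → .], [P' → . P], [S → . S F S], [S → . c] }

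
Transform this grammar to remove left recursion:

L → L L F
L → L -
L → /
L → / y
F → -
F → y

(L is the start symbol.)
L is directly left-recursive. The standard transformation for
  A → A α₁ | ... | A α_m | β₁ | ... | β_n
is
  A  → β₁ A' | ... | β_n A'
  A' → α₁ A' | ... | α_m A' | ε

L → / becomes L → / L'
L → / y becomes L → / y L'
L → L L F becomes L' → L F L'
L → L - becomes L' → - L'
Add L' → ε

Productions for other non-terminals are unchanged:
  F → -
  F → y

Resulting grammar:
L → / L'
L → / y L'
L' → L F L'
L' → - L'
L' → ε
F → -
F → y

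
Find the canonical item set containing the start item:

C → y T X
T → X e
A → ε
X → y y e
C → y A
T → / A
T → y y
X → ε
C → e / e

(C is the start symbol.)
First, augment the grammar with C' → C
I₀ = CLOSURE({ [C' → . C] }):
  [C' → . C] has the dot before C: add [C → . y T X], [C → . y A], [C → . e / e]
No further items can be added.

I₀ = { [C → . e / e], [C → . y A], [C → . y T X], [C' → . C] }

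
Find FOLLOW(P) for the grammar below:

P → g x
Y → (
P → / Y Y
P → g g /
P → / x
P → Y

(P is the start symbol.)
To compute FOLLOW(P), find every occurrence of P on a right-hand side N → α P β: add FIRST(β) \ {ε}, and if β is empty or nullable also add FOLLOW(N). Iterate to a fixed point.

P is the start symbol, so $ ∈ FOLLOW(P).
P does not occur on any right-hand side.

Taking the union: FOLLOW(P) = { $ }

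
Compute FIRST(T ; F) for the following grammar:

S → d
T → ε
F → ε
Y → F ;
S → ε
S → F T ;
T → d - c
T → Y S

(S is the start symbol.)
{ ';', 'd' }

FIRST sets of the non-terminals involved (from the grammar, by fixed-point iteration):
  FIRST(T) = { ';', 'd', ε }

To compute FIRST(T ; F), process the symbols left to right:
Symbol T is a non-terminal. Add FIRST(T) \ {ε} = { ';', 'd' }
T is nullable (ε ∈ FIRST(T)), continue to the next symbol.
Symbol ; is a terminal. Add ';' and stop.
FIRST(T ; F) = { ';', 'd' }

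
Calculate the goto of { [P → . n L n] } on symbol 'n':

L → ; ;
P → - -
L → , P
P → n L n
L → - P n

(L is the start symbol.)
{ [L → . , P], [L → . - P n], [L → . ; ;], [P → n . L n] }

GOTO(I, 'n') = CLOSURE({ [A → αX.β] : [A → α.Xβ] ∈ I, X = 'n' })

Items with dot before 'n', with the dot advanced:
  [P → . n L n] → [P → n . L n]
Closure of the advanced items:
  [P → n . L n] has the dot before L: add [L → . ; ;], [L → . , P], [L → . - P n]

GOTO = { [L → . , P], [L → . - P n], [L → . ; ;], [P → n . L n] }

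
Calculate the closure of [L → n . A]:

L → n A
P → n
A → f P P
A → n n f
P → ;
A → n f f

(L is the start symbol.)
{ [A → . f P P], [A → . n f f], [A → . n n f], [L → n . A] }

To compute CLOSURE, for each item [A → α.Bβ] where B is a non-terminal, add [B → .γ] for all productions B → γ; repeat for the newly added items until nothing changes.

Start with: [L → n . A]
  [L → n . A] has the dot before A: add [A → . f P P], [A → . n n f], [A → . n f f]
No further items can be added.

CLOSURE = { [A → . f P P], [A → . n f f], [A → . n n f], [L → n . A] }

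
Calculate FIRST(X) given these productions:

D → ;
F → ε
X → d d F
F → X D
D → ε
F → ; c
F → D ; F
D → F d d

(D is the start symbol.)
From X → d d F:
  - d is a terminal: add 'd' and stop

Collecting: FIRST(X) = { 'd' }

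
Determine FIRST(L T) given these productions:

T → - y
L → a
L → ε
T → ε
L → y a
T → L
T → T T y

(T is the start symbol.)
{ '-', 'a', 'y', ε }

FIRST sets of the non-terminals involved (from the grammar, by fixed-point iteration):
  FIRST(L) = { 'a', 'y', ε }
  FIRST(T) = { '-', 'a', 'y', ε }

To compute FIRST(L T), process the symbols left to right:
Symbol L is a non-terminal. Add FIRST(L) \ {ε} = { 'a', 'y' }
L is nullable (ε ∈ FIRST(L)), continue to the next symbol.
Symbol T is a non-terminal. Add FIRST(T) \ {ε} = { '-', 'a', 'y' }
T is nullable (ε ∈ FIRST(T)), continue to the next symbol.
All symbols are nullable, so ε is in the result.
FIRST(L T) = { '-', 'a', 'y', ε }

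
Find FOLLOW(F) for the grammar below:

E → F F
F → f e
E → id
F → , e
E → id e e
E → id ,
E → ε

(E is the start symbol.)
{ $, ',', 'f' }

In E → F F: F is followed by F, add FIRST(F) \ {ε} = { ',', 'f' }
In E → F F: F is at the end, add FOLLOW(E)

The FOLLOW sets referred to above (computed the same way, to a fixed point):
  FOLLOW(E) = { $ }

Taking the union: FOLLOW(F) = { $, ',', 'f' }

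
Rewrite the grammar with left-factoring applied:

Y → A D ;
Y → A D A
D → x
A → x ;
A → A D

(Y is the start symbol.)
Y → A D Y'
Y' → ;
Y' → A
D → x
A → x ;
A → A D

Left-factoring transforms A → αβ₁ | αβ₂ into A → αA' and A' → β₁ | β₂
(α is the longest common prefix among the alternatives). Repeat until
no nonterminal has two alternatives with a common prefix.

Round 1: Y has alternatives sharing prefix 'A D'. Introduce Y': Y → A D Y'
  Add: Y' → ;
  Add: Y' → A

No remaining common prefixes — done.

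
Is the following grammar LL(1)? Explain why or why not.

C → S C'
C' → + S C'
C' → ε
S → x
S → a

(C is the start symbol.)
Relevant sets:
  FOLLOW(C') = { $ }

For C':
  PREDICT(C' → '+' S C') = { '+' }
  PREDICT(C' → ε) = { $ }
For S:
  PREDICT(S → x) = { 'x' }
  PREDICT(S → a) = { 'a' }
C has a single production, so nothing to check there.

All predict sets are disjoint. The grammar IS LL(1).

Answer: Yes, the grammar is LL(1).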